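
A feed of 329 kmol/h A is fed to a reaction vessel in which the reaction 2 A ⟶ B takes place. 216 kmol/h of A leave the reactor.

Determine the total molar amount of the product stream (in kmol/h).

272 kmol/h

For A: n = n₀ − 2ξ → 216 = 329 − 2ξ, giving ξ = 56.5 kmol/h.
Outlet amounts (n = n₀ + ν ξ):
  A: 329 − 2(56.5) = 216
  B: 0 + 1(56.5) = 56.5
Total out = 216 + 56.5 = 272.5 kmol/h.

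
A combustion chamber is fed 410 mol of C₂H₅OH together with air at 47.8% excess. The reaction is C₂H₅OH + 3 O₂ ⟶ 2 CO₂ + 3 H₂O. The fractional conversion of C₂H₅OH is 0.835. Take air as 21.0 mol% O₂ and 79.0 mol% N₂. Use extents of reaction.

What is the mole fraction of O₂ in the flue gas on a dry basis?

0.0944

Stoichiometric O₂ = 3 × 410 = 1230 mol; O₂ fed = 1230 × 1.478 = 1818 mol.
N₂ fed = 1818 × 79/21 = 6839 mol.
Fuel reacted = 0.835 × 410 → ξ = 342.3 mol.
Outlet (n = n₀ + ν ξ):
  C₂H₅OH: 410 − 1(342.3) = 67.65
  O₂: 1818 − 3(342.3) = 790.9
  N₂: 6839 (inert)
  CO₂: 0 + 2(342.3) = 684.7
  H₂O: 0 + 3(342.3) = 1027
Dry total = 8382 mol; y_O₂ (dry) = 790.9 / 8382 = 0.09435.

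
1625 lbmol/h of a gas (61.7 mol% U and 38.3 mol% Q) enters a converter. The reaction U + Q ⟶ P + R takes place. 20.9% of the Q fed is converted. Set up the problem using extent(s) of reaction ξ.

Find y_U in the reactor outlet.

0.537

Q reacted = 0.209 × 622.4 = 130.1 lbmol/h; ν_Q = −1, so ξ = 130.1/1 = 130.1 lbmol/h.
Outlet amounts (n = n₀ + ν ξ):
  U: 1003 − 1(130.1) = 872.5
  Q: 622.4 − 1(130.1) = 492.3
  P: 0 + 1(130.1) = 130.1
  R: 0 + 1(130.1) = 130.1
Total out = 1625 lbmol/h; y_U = 872.5 / 1625 = 0.537.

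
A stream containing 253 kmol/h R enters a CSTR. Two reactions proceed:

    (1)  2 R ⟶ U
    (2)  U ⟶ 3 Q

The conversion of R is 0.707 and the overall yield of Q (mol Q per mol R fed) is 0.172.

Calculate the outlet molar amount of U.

Conversion of R: R consumed = 2ξ₁ = 0.707 × 253 → ξ₁ = 89.44 kmol/h.
Yield of Q: 3ξ₂ / 253 = 0.172 → ξ₂ = 14.51 kmol/h.
Outlet amounts (n = n₀ + Σ ν·ξ):
  R: 253 − 2(89.44) = 74.13
  U: 0 + 1(89.44) − 1(14.51) = 74.93
  Q: 0 + 3(14.51) = 43.52

74.9 kmol/h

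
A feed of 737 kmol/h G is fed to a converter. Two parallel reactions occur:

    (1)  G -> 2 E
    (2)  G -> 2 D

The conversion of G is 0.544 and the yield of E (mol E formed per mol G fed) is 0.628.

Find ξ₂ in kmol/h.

Yield of E: 2ξ₁ / 737 = 0.628 → ξ₁ = 231.4 kmol/h.
Conversion of G: 1ξ₁ + 1ξ₂ = 0.544 × 737 = 400.9 → ξ₂ = 169.5 kmol/h.
Outlet amounts (n = n₀ + Σ ν·ξ):
  G: 737 − 1(231.4) − 1(169.5) = 336.1
  E: 0 + 2(231.4) = 462.8
  D: 0 + 2(169.5) = 339

ξ₂ = 170 kmol/h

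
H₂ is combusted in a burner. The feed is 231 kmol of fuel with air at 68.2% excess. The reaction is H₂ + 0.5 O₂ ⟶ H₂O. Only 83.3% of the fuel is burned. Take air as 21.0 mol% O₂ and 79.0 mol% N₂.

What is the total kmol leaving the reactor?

Stoichiometric O₂ = 0.5 × 231 = 115.5 kmol; O₂ fed = 115.5 × 1.682 = 194.3 kmol.
N₂ fed = 194.3 × 79/21 = 730.8 kmol.
Fuel reacted = 0.833 × 231 → ξ = 192.4 kmol.
Outlet (n = n₀ + ν ξ):
  H₂: 231 − 1(192.4) = 38.58
  O₂: 194.3 − 0.5(192.4) = 98.06
  N₂: 730.8 (inert)
  H₂O: 0 + 1(192.4) = 192.4
Total out = 38.58 + 98.06 + 730.8 + 192.4 = 1060 kmol.

1060 kmol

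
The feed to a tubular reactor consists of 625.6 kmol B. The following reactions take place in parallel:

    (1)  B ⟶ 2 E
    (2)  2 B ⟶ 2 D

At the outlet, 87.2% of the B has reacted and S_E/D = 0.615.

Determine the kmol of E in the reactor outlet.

257 kmol

Conversion of B: B consumed = 0.872 × 625.6 = 545.5 kmol = 1ξ₁ + 2ξ₂.
Selectivity: 2ξ₁ / (2ξ₂) = 0.615 → ξ₁ = 0.615 ξ₂.
Substitute: (1·0.615 + 2) ξ₂ = 545.5 → ξ₂ = 208.6 kmol, ξ₁ = 128.3 kmol.
Outlet amounts (n = n₀ + Σ ν·ξ):
  B: 625.6 − 1(128.3) − 2(208.6) = 80.08
  E: 0 + 2(128.3) = 256.6
  D: 0 + 2(208.6) = 417.2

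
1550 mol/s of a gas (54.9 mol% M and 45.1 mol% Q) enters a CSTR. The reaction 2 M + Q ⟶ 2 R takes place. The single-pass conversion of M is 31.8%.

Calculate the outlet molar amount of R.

271 mol/s

M reacted = 0.318 × 851 = 270.6 mol/s; ν_M = −2, so ξ = 270.6/2 = 135.3 mol/s.
Outlet amounts (n = n₀ + ν ξ):
  M: 851 − 2(135.3) = 580.3
  Q: 699 − 1(135.3) = 563.7
  R: 0 + 2(135.3) = 270.6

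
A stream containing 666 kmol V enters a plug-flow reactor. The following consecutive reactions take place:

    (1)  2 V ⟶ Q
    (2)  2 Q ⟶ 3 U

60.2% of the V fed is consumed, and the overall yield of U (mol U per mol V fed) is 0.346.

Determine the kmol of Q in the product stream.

46.8 kmol

Conversion of V: V consumed = 2ξ₁ = 0.602 × 666 → ξ₁ = 200.5 kmol.
Yield of U: 3ξ₂ / 666 = 0.346 → ξ₂ = 76.81 kmol.
Outlet amounts (n = n₀ + Σ ν·ξ):
  V: 666 − 2(200.5) = 265.1
  Q: 0 + 1(200.5) − 2(76.81) = 46.84
  U: 0 + 3(76.81) = 230.4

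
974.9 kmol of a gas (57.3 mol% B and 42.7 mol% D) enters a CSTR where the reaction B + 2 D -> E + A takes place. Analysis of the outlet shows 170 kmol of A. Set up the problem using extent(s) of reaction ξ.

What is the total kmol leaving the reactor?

805 kmol

For A: n = n₀ + 1ξ → 170 = 0 + 1ξ, giving ξ = 170 kmol.
Outlet amounts (n = n₀ + ν ξ):
  B: 558.6 − 1(170) = 388.6
  D: 416.3 − 2(170) = 76.28
  E: 0 + 1(170) = 170
  A: 0 + 1(170) = 170
Total out = 388.6 + 76.28 + 170 + 170 = 804.9 kmol.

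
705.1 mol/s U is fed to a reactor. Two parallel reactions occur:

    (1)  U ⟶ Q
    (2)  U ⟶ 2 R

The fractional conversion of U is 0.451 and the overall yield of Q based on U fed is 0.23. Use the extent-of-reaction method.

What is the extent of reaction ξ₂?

ξ₂ = 156 mol/s

Yield of Q: 1ξ₁ / 705.1 = 0.23 → ξ₁ = 162.2 mol/s.
Conversion of U: 1ξ₁ + 1ξ₂ = 0.451 × 705.1 = 318 → ξ₂ = 155.8 mol/s.
Outlet amounts (n = n₀ + Σ ν·ξ):
  U: 705.1 − 1(162.2) − 1(155.8) = 387.1
  Q: 0 + 1(162.2) = 162.2
  R: 0 + 2(155.8) = 311.7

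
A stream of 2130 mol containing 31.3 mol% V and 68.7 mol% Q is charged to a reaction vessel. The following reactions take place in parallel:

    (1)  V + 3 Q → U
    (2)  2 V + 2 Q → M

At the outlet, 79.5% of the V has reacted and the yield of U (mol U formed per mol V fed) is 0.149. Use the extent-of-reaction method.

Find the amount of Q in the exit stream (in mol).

Yield of U: 1ξ₁ / 666.7 = 0.149 → ξ₁ = 99.34 mol.
Conversion of V: 1ξ₁ + 2ξ₂ = 0.795 × 666.7 = 530 → ξ₂ = 215.3 mol.
Outlet amounts (n = n₀ + Σ ν·ξ):
  V: 666.7 − 1(99.34) − 2(215.3) = 136.7
  Q: 1463 − 3(99.34) − 2(215.3) = 734.6
  U: 0 + 1(99.34) = 99.34
  M: 0 + 1(215.3) = 215.3

735 mol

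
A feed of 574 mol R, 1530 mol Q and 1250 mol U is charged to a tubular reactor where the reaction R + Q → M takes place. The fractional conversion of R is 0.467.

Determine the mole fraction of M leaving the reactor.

0.0869

R reacted = 0.467 × 574 = 268.1 mol; ν_R = −1, so ξ = 268.1/1 = 268.1 mol.
Outlet amounts (n = n₀ + ν ξ):
  R: 574 − 1(268.1) = 305.9
  Q: 1530 − 1(268.1) = 1262
  M: 0 + 1(268.1) = 268.1
  U: 1250 (inert)
Total out = 3086 mol; y_M = 268.1 / 3086 = 0.08686.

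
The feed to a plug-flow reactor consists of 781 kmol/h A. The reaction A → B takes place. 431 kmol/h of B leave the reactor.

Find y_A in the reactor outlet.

0.448

For B: n = n₀ + 1ξ → 431 = 0 + 1ξ, giving ξ = 431 kmol/h.
Outlet amounts (n = n₀ + ν ξ):
  A: 781 − 1(431) = 350
  B: 0 + 1(431) = 431
Total out = 781 kmol/h; y_A = 350 / 781 = 0.4481.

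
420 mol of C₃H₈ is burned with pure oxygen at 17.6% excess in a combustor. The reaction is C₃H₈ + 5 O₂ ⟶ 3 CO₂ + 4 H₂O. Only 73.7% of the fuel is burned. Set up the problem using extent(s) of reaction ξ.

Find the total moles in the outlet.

3200 mol

Stoichiometric O₂ = 5 × 420 = 2100 mol; O₂ fed = 2100 × 1.176 = 2470 mol.
Fuel reacted = 0.737 × 420 → ξ = 309.5 mol.
Outlet (n = n₀ + ν ξ):
  C₃H₈: 420 − 1(309.5) = 110.5
  O₂: 2470 − 5(309.5) = 921.9
  CO₂: 0 + 3(309.5) = 928.6
  H₂O: 0 + 4(309.5) = 1238
Total out = 110.5 + 921.9 + 928.6 + 1238 = 3199 mol.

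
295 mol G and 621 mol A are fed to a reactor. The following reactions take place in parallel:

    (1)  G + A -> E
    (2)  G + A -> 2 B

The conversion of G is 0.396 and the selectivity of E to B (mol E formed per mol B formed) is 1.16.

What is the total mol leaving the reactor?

Conversion of G: G consumed = 0.396 × 295 = 116.8 mol = 1ξ₁ + 1ξ₂.
Selectivity: 1ξ₁ / (2ξ₂) = 1.16 → ξ₁ = 2.32 ξ₂.
Substitute: (1·2.32 + 1) ξ₂ = 116.8 → ξ₂ = 35.19 mol, ξ₁ = 81.63 mol.
Outlet amounts (n = n₀ + Σ ν·ξ):
  G: 295 − 1(81.63) − 1(35.19) = 178.2
  A: 621 − 1(81.63) − 1(35.19) = 504.2
  E: 0 + 1(81.63) = 81.63
  B: 0 + 2(35.19) = 70.37
Total out = 178.2 + 504.2 + 81.63 + 70.37 = 834.4 mol.

834 mol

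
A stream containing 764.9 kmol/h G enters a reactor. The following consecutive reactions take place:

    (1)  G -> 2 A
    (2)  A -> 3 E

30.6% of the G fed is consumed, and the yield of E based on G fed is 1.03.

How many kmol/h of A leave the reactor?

206 kmol/h

Conversion of G: G consumed = 1ξ₁ = 0.306 × 764.9 → ξ₁ = 234.1 kmol/h.
Yield of E: 3ξ₂ / 764.9 = 1.03 → ξ₂ = 262.6 kmol/h.
Outlet amounts (n = n₀ + Σ ν·ξ):
  G: 764.9 − 1(234.1) = 530.8
  A: 0 + 2(234.1) − 1(262.6) = 205.5
  E: 0 + 3(262.6) = 787.8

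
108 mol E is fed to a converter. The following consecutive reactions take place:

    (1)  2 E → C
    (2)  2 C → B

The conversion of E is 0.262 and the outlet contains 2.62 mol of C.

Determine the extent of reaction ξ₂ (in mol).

ξ₂ = 5.76 mol

Conversion of E: E consumed = 2ξ₁ = 0.262 × 108 → ξ₁ = 14.15 mol.
C balance: n_C = 0 + 1ξ₁ − 2ξ₂ = 2.62 → ξ₂ = (1·14.15 − 2.62)/2 = 5.764 mol.
Outlet amounts (n = n₀ + Σ ν·ξ):
  E: 108 − 2(14.15) = 79.7
  C: 0 + 1(14.15) − 2(5.764) = 2.62
  B: 0 + 1(5.764) = 5.764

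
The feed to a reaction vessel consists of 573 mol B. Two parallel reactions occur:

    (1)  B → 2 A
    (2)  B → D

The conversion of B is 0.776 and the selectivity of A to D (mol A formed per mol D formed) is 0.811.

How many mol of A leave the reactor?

Conversion of B: B consumed = 0.776 × 573 = 444.6 mol = 1ξ₁ + 1ξ₂.
Selectivity: 2ξ₁ / (1ξ₂) = 0.811 → ξ₁ = 0.4055 ξ₂.
Substitute: (1·0.4055 + 1) ξ₂ = 444.6 → ξ₂ = 316.4 mol, ξ₁ = 128.3 mol.
Outlet amounts (n = n₀ + Σ ν·ξ):
  B: 573 − 1(128.3) − 1(316.4) = 128.4
  A: 0 + 2(128.3) = 256.6
  D: 0 + 1(316.4) = 316.4

257 mol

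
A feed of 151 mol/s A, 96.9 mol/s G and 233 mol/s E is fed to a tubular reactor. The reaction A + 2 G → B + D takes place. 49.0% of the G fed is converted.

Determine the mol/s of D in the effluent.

G reacted = 0.49 × 96.9 = 47.48 mol/s; ν_G = −2, so ξ = 47.48/2 = 23.74 mol/s.
Outlet amounts (n = n₀ + ν ξ):
  A: 151 − 1(23.74) = 127.3
  G: 96.9 − 2(23.74) = 49.42
  B: 0 + 1(23.74) = 23.74
  D: 0 + 1(23.74) = 23.74
  E: 233 (inert)

23.7 mol/s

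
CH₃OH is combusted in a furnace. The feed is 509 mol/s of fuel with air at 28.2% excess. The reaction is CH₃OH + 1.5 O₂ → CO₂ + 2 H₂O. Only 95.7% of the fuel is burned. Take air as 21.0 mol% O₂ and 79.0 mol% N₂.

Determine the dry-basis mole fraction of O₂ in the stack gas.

Stoichiometric O₂ = 1.5 × 509 = 763.5 mol/s; O₂ fed = 763.5 × 1.282 = 978.8 mol/s.
N₂ fed = 978.8 × 79/21 = 3682 mol/s.
Fuel reacted = 0.957 × 509 → ξ = 487.1 mol/s.
Outlet (n = n₀ + ν ξ):
  CH₃OH: 509 − 1(487.1) = 21.89
  O₂: 978.8 − 1.5(487.1) = 248.1
  N₂: 3682 (inert)
  CO₂: 0 + 1(487.1) = 487.1
  H₂O: 0 + 2(487.1) = 974.2
Dry total = 4439 mol/s; y_O₂ (dry) = 248.1 / 4439 = 0.0559.

0.0559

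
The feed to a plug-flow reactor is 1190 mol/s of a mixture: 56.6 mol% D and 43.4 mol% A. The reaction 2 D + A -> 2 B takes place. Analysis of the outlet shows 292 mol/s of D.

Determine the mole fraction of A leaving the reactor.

0.326

For D: n = n₀ − 2ξ → 292 = 673.5 − 2ξ, giving ξ = 190.8 mol/s.
Outlet amounts (n = n₀ + ν ξ):
  D: 673.5 − 2(190.8) = 292
  A: 516.5 − 1(190.8) = 325.7
  B: 0 + 2(190.8) = 381.5
Total out = 999.2 mol/s; y_A = 325.7 / 999.2 = 0.3259.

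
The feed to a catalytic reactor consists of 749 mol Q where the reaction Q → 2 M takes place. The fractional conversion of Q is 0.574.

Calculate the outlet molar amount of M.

860 mol

Q reacted = 0.574 × 749 = 429.9 mol; ν_Q = −1, so ξ = 429.9/1 = 429.9 mol.
Outlet amounts (n = n₀ + ν ξ):
  Q: 749 − 1(429.9) = 319.1
  M: 0 + 2(429.9) = 859.9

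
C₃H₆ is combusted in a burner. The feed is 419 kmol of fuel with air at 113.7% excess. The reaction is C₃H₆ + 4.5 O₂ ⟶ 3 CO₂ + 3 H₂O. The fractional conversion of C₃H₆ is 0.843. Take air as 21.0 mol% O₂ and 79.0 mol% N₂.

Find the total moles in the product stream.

19800 kmol

Stoichiometric O₂ = 4.5 × 419 = 1886 kmol; O₂ fed = 1886 × 2.137 = 4029 kmol.
N₂ fed = 4029 × 79/21 = 15160 kmol.
Fuel reacted = 0.843 × 419 → ξ = 353.2 kmol.
Outlet (n = n₀ + ν ξ):
  C₃H₆: 419 − 1(353.2) = 65.78
  O₂: 4029 − 4.5(353.2) = 2440
  N₂: 15160 (inert)
  CO₂: 0 + 3(353.2) = 1060
  H₂O: 0 + 3(353.2) = 1060
Total out = 65.78 + 2440 + 15160 + 1060 + 1060 = 19780 kmol.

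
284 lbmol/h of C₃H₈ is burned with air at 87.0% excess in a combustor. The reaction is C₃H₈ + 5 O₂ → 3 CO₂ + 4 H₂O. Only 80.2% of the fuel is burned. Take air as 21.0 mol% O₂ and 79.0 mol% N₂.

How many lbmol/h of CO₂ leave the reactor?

Stoichiometric O₂ = 5 × 284 = 1420 lbmol/h; O₂ fed = 1420 × 1.870 = 2655 lbmol/h.
N₂ fed = 2655 × 79/21 = 9989 lbmol/h.
Fuel reacted = 0.802 × 284 → ξ = 227.8 lbmol/h.
Outlet (n = n₀ + ν ξ):
  C₃H₈: 284 − 1(227.8) = 56.23
  O₂: 2655 − 5(227.8) = 1517
  N₂: 9989 (inert)
  CO₂: 0 + 3(227.8) = 683.3
  H₂O: 0 + 4(227.8) = 911.1

683 lbmol/h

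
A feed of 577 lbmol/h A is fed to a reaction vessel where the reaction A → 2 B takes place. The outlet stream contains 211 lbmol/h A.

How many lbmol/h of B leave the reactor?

732 lbmol/h

For A: n = n₀ − 1ξ → 211 = 577 − 1ξ, giving ξ = 366 lbmol/h.
Outlet amounts (n = n₀ + ν ξ):
  A: 577 − 1(366) = 211
  B: 0 + 2(366) = 732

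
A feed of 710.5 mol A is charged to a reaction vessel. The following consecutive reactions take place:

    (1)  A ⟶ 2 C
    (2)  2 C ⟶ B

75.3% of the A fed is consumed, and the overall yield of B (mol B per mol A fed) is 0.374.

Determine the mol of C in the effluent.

539 mol

Conversion of A: A consumed = 1ξ₁ = 0.753 × 710.5 → ξ₁ = 535 mol.
Yield of B: 1ξ₂ / 710.5 = 0.374 → ξ₂ = 265.7 mol.
Outlet amounts (n = n₀ + Σ ν·ξ):
  A: 710.5 − 1(535) = 175.5
  C: 0 + 2(535) − 2(265.7) = 538.6
  B: 0 + 1(265.7) = 265.7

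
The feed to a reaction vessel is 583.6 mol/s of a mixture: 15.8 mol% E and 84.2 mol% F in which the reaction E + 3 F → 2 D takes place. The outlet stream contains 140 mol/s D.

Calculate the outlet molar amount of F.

For D: n = n₀ + 2ξ → 140 = 0 + 2ξ, giving ξ = 70 mol/s.
Outlet amounts (n = n₀ + ν ξ):
  E: 92.21 − 1(70) = 22.21
  F: 491.4 − 3(70) = 281.4
  D: 0 + 2(70) = 140

281 mol/s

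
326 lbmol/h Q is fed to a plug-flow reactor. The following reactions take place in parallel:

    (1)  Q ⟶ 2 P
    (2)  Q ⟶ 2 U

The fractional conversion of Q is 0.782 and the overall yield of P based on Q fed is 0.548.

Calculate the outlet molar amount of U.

331 lbmol/h

Yield of P: 2ξ₁ / 326 = 0.548 → ξ₁ = 89.32 lbmol/h.
Conversion of Q: 1ξ₁ + 1ξ₂ = 0.782 × 326 = 254.9 → ξ₂ = 165.6 lbmol/h.
Outlet amounts (n = n₀ + Σ ν·ξ):
  Q: 326 − 1(89.32) − 1(165.6) = 71.07
  P: 0 + 2(89.32) = 178.6
  U: 0 + 2(165.6) = 331.2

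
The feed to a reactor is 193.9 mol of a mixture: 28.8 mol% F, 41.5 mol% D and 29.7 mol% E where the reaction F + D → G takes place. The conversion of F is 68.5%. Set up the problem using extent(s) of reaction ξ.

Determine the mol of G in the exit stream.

F reacted = 0.685 × 55.84 = 38.25 mol; ν_F = −1, so ξ = 38.25/1 = 38.25 mol.
Outlet amounts (n = n₀ + ν ξ):
  F: 55.84 − 1(38.25) = 17.59
  D: 80.47 − 1(38.25) = 42.22
  G: 0 + 1(38.25) = 38.25
  E: 57.59 (inert)

38.3 mol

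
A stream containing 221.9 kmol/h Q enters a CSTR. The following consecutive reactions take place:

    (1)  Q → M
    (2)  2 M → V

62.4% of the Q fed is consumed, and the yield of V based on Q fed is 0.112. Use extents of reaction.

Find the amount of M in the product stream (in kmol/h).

Conversion of Q: Q consumed = 1ξ₁ = 0.624 × 221.9 → ξ₁ = 138.5 kmol/h.
Yield of V: 1ξ₂ / 221.9 = 0.112 → ξ₂ = 24.85 kmol/h.
Outlet amounts (n = n₀ + Σ ν·ξ):
  Q: 221.9 − 1(138.5) = 83.43
  M: 0 + 1(138.5) − 2(24.85) = 88.76
  V: 0 + 1(24.85) = 24.85

88.8 kmol/h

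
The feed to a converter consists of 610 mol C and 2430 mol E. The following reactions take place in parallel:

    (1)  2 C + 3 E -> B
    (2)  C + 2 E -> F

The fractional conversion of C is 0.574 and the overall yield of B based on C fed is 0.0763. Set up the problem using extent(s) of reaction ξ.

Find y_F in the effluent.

0.11

Yield of B: 1ξ₁ / 610 = 0.0763 → ξ₁ = 46.54 mol.
Conversion of C: 2ξ₁ + 1ξ₂ = 0.574 × 610 = 350.1 → ξ₂ = 257.1 mol.
Outlet amounts (n = n₀ + Σ ν·ξ):
  C: 610 − 2(46.54) − 1(257.1) = 259.9
  E: 2430 − 3(46.54) − 2(257.1) = 1776
  B: 0 + 1(46.54) = 46.54
  F: 0 + 1(257.1) = 257.1
Total out = 2340 mol; y_F = 257.1 / 2340 = 0.1099.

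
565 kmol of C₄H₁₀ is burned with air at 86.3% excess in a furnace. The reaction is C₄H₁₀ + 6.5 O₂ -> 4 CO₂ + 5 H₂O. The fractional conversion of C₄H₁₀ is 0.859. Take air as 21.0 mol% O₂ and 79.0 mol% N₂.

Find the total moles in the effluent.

33900 kmol

Stoichiometric O₂ = 6.5 × 565 = 3672 kmol; O₂ fed = 3672 × 1.863 = 6842 kmol.
N₂ fed = 6842 × 79/21 = 25740 kmol.
Fuel reacted = 0.859 × 565 → ξ = 485.3 kmol.
Outlet (n = n₀ + ν ξ):
  C₄H₁₀: 565 − 1(485.3) = 79.67
  O₂: 6842 − 6.5(485.3) = 3687
  N₂: 25740 (inert)
  CO₂: 0 + 4(485.3) = 1941
  H₂O: 0 + 5(485.3) = 2427
Total out = 79.67 + 3687 + 25740 + 1941 + 2427 = 33870 kmol.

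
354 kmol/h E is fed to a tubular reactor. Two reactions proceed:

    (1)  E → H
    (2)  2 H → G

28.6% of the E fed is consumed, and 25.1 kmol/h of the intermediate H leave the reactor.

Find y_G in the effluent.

0.121

Conversion of E: E consumed = 1ξ₁ = 0.286 × 354 → ξ₁ = 101.2 kmol/h.
H balance: n_H = 0 + 1ξ₁ − 2ξ₂ = 25.1 → ξ₂ = (1·101.2 − 25.1)/2 = 38.07 kmol/h.
Outlet amounts (n = n₀ + Σ ν·ξ):
  E: 354 − 1(101.2) = 252.8
  H: 0 + 1(101.2) − 2(38.07) = 25.1
  G: 0 + 1(38.07) = 38.07
Total out = 315.9 kmol/h; y_G = 38.07 / 315.9 = 0.1205.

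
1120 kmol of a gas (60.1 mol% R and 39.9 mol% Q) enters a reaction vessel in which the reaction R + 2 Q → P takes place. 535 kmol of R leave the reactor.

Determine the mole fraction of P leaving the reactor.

0.164

For R: n = n₀ − 1ξ → 535 = 673.1 − 1ξ, giving ξ = 138.1 kmol.
Outlet amounts (n = n₀ + ν ξ):
  R: 673.1 − 1(138.1) = 535
  Q: 446.9 − 2(138.1) = 170.6
  P: 0 + 1(138.1) = 138.1
Total out = 843.8 kmol; y_P = 138.1 / 843.8 = 0.1637.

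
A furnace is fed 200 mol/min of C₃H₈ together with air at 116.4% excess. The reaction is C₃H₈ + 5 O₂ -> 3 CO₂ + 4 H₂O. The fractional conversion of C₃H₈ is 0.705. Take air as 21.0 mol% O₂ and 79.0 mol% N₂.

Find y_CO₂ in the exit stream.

Stoichiometric O₂ = 5 × 200 = 1000 mol/min; O₂ fed = 1000 × 2.164 = 2164 mol/min.
N₂ fed = 2164 × 79/21 = 8141 mol/min.
Fuel reacted = 0.705 × 200 → ξ = 141 mol/min.
Outlet (n = n₀ + ν ξ):
  C₃H₈: 200 − 1(141) = 59
  O₂: 2164 − 5(141) = 1459
  N₂: 8141 (inert)
  CO₂: 0 + 3(141) = 423
  H₂O: 0 + 4(141) = 564
Total out = 10650 mol/min; y_CO₂ = 423 / 10650 = 0.03973.

0.0397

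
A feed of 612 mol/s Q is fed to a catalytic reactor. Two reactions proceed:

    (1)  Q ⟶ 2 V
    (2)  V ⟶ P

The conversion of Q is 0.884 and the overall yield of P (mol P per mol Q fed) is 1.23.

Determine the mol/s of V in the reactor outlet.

Conversion of Q: Q consumed = 1ξ₁ = 0.884 × 612 → ξ₁ = 541 mol/s.
Yield of P: 1ξ₂ / 612 = 1.23 → ξ₂ = 752.8 mol/s.
Outlet amounts (n = n₀ + Σ ν·ξ):
  Q: 612 − 1(541) = 70.99
  V: 0 + 2(541) − 1(752.8) = 329.3
  P: 0 + 1(752.8) = 752.8

329 mol/s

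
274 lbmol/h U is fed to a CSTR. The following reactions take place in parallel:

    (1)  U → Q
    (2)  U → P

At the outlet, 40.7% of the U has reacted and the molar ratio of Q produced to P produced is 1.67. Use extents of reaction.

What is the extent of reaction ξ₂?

Conversion of U: U consumed = 0.407 × 274 = 111.5 lbmol/h = 1ξ₁ + 1ξ₂.
Selectivity: 1ξ₁ / (1ξ₂) = 1.67 → ξ₁ = 1.67 ξ₂.
Substitute: (1·1.67 + 1) ξ₂ = 111.5 → ξ₂ = 41.77 lbmol/h, ξ₁ = 69.75 lbmol/h.
Outlet amounts (n = n₀ + Σ ν·ξ):
  U: 274 − 1(69.75) − 1(41.77) = 162.5
  Q: 0 + 1(69.75) = 69.75
  P: 0 + 1(41.77) = 41.77

ξ₂ = 41.8 lbmol/h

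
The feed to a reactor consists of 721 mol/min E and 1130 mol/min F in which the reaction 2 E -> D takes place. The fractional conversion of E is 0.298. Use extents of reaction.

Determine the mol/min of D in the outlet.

107 mol/min

E reacted = 0.298 × 721 = 214.9 mol/min; ν_E = −2, so ξ = 214.9/2 = 107.4 mol/min.
Outlet amounts (n = n₀ + ν ξ):
  E: 721 − 2(107.4) = 506.1
  D: 0 + 1(107.4) = 107.4
  F: 1130 (inert)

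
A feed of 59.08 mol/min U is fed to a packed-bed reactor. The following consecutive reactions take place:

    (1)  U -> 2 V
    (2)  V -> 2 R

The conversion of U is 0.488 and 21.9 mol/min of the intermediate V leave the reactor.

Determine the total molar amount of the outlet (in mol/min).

Conversion of U: U consumed = 1ξ₁ = 0.488 × 59.08 → ξ₁ = 28.83 mol/min.
V balance: n_V = 0 + 2ξ₁ − 1ξ₂ = 21.9 → ξ₂ = (2·28.83 − 21.9)/1 = 35.76 mol/min.
Outlet amounts (n = n₀ + Σ ν·ξ):
  U: 59.08 − 1(28.83) = 30.25
  V: 0 + 2(28.83) − 1(35.76) = 21.9
  R: 0 + 2(35.76) = 71.52
Total out = 30.25 + 21.9 + 71.52 = 123.7 mol/min.

124 mol/min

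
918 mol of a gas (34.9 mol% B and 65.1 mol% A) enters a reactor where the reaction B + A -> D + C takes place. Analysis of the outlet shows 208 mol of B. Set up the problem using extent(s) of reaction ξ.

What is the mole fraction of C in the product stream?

0.122

For B: n = n₀ − 1ξ → 208 = 320.4 − 1ξ, giving ξ = 112.4 mol.
Outlet amounts (n = n₀ + ν ξ):
  B: 320.4 − 1(112.4) = 208
  A: 597.6 − 1(112.4) = 485.2
  D: 0 + 1(112.4) = 112.4
  C: 0 + 1(112.4) = 112.4
Total out = 918 mol; y_C = 112.4 / 918 = 0.1224.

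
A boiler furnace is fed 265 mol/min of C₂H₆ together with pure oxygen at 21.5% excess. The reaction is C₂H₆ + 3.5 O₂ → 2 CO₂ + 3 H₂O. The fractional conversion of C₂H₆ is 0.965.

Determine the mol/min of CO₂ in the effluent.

511 mol/min

Stoichiometric O₂ = 3.5 × 265 = 927.5 mol/min; O₂ fed = 927.5 × 1.215 = 1127 mol/min.
Fuel reacted = 0.965 × 265 → ξ = 255.7 mol/min.
Outlet (n = n₀ + ν ξ):
  C₂H₆: 265 − 1(255.7) = 9.275
  O₂: 1127 − 3.5(255.7) = 231.9
  CO₂: 0 + 2(255.7) = 511.4
  H₂O: 0 + 3(255.7) = 767.2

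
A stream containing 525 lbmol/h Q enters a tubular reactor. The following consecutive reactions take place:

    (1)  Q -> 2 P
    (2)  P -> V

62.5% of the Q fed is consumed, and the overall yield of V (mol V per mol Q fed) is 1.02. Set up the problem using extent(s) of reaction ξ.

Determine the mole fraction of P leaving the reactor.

Conversion of Q: Q consumed = 1ξ₁ = 0.625 × 525 → ξ₁ = 328.1 lbmol/h.
Yield of V: 1ξ₂ / 525 = 1.02 → ξ₂ = 535.5 lbmol/h.
Outlet amounts (n = n₀ + Σ ν·ξ):
  Q: 525 − 1(328.1) = 196.9
  P: 0 + 2(328.1) − 1(535.5) = 120.8
  V: 0 + 1(535.5) = 535.5
Total out = 853.1 lbmol/h; y_P = 120.8 / 853.1 = 0.1415.

0.142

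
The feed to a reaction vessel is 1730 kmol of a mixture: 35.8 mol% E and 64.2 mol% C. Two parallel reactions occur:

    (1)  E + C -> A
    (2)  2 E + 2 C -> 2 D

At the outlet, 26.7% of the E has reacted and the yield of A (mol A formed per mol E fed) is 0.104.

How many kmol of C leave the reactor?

945 kmol

Yield of A: 1ξ₁ / 619.3 = 0.104 → ξ₁ = 64.41 kmol.
Conversion of E: 1ξ₁ + 2ξ₂ = 0.267 × 619.3 = 165.4 → ξ₂ = 50.48 kmol.
Outlet amounts (n = n₀ + Σ ν·ξ):
  E: 619.3 − 1(64.41) − 2(50.48) = 454
  C: 1111 − 1(64.41) − 2(50.48) = 945.3
  A: 0 + 1(64.41) = 64.41
  D: 0 + 2(50.48) = 101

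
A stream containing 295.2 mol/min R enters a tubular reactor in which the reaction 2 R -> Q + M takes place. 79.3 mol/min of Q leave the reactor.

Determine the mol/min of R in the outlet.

137 mol/min

For Q: n = n₀ + 1ξ → 79.3 = 0 + 1ξ, giving ξ = 79.3 mol/min.
Outlet amounts (n = n₀ + ν ξ):
  R: 295.2 − 2(79.3) = 136.6
  Q: 0 + 1(79.3) = 79.3
  M: 0 + 1(79.3) = 79.3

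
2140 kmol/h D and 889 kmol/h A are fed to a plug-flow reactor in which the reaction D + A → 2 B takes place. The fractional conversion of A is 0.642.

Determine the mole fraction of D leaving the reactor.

0.518

A reacted = 0.642 × 889 = 570.7 kmol/h; ν_A = −1, so ξ = 570.7/1 = 570.7 kmol/h.
Outlet amounts (n = n₀ + ν ξ):
  D: 2140 − 1(570.7) = 1569
  A: 889 − 1(570.7) = 318.3
  B: 0 + 2(570.7) = 1141
Total out = 3029 kmol/h; y_D = 1569 / 3029 = 0.5181.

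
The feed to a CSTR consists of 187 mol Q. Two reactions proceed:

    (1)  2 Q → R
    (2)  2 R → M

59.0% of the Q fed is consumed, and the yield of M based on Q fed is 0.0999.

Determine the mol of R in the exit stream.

17.8 mol

Conversion of Q: Q consumed = 2ξ₁ = 0.59 × 187 → ξ₁ = 55.16 mol.
Yield of M: 1ξ₂ / 187 = 0.0999 → ξ₂ = 18.68 mol.
Outlet amounts (n = n₀ + Σ ν·ξ):
  Q: 187 − 2(55.16) = 76.67
  R: 0 + 1(55.16) − 2(18.68) = 17.8
  M: 0 + 1(18.68) = 18.68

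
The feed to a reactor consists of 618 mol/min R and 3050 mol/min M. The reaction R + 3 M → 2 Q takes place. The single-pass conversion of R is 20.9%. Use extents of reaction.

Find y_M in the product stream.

R reacted = 0.209 × 618 = 129.2 mol/min; ν_R = −1, so ξ = 129.2/1 = 129.2 mol/min.
Outlet amounts (n = n₀ + ν ξ):
  R: 618 − 1(129.2) = 488.8
  M: 3050 − 3(129.2) = 2663
  Q: 0 + 2(129.2) = 258.3
Total out = 3410 mol/min; y_M = 2663 / 3410 = 0.7809.

0.781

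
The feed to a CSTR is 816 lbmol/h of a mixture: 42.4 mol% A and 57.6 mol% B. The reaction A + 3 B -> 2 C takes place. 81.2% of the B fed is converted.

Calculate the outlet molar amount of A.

219 lbmol/h

B reacted = 0.812 × 470 = 381.7 lbmol/h; ν_B = −3, so ξ = 381.7/3 = 127.2 lbmol/h.
Outlet amounts (n = n₀ + ν ξ):
  A: 346 − 1(127.2) = 218.8
  B: 470 − 3(127.2) = 88.36
  C: 0 + 2(127.2) = 254.4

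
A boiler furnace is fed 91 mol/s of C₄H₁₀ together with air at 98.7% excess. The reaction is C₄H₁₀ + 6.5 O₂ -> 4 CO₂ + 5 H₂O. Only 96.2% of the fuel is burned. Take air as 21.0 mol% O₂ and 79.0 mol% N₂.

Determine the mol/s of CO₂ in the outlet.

350 mol/s

Stoichiometric O₂ = 6.5 × 91 = 591.5 mol/s; O₂ fed = 591.5 × 1.987 = 1175 mol/s.
N₂ fed = 1175 × 79/21 = 4421 mol/s.
Fuel reacted = 0.962 × 91 → ξ = 87.54 mol/s.
Outlet (n = n₀ + ν ξ):
  C₄H₁₀: 91 − 1(87.54) = 3.458
  O₂: 1175 − 6.5(87.54) = 606.3
  N₂: 4421 (inert)
  CO₂: 0 + 4(87.54) = 350.2
  H₂O: 0 + 5(87.54) = 437.7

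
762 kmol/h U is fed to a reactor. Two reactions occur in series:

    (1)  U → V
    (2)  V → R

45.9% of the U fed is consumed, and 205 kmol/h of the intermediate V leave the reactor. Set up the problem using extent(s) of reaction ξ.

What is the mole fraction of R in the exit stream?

Conversion of U: U consumed = 1ξ₁ = 0.459 × 762 → ξ₁ = 349.8 kmol/h.
V balance: n_V = 0 + 1ξ₁ − 1ξ₂ = 205 → ξ₂ = (1·349.8 − 205)/1 = 144.8 kmol/h.
Outlet amounts (n = n₀ + Σ ν·ξ):
  U: 762 − 1(349.8) = 412.2
  V: 0 + 1(349.8) − 1(144.8) = 205
  R: 0 + 1(144.8) = 144.8
Total out = 762 kmol/h; y_R = 144.8 / 762 = 0.19.

0.19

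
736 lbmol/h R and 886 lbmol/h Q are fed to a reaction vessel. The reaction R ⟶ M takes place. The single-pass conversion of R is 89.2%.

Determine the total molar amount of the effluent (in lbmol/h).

R reacted = 0.892 × 736 = 656.5 lbmol/h; ν_R = −1, so ξ = 656.5/1 = 656.5 lbmol/h.
Outlet amounts (n = n₀ + ν ξ):
  R: 736 − 1(656.5) = 79.49
  M: 0 + 1(656.5) = 656.5
  Q: 886 (inert)
Total out = 79.49 + 656.5 + 886 = 1622 lbmol/h.

1620 lbmol/h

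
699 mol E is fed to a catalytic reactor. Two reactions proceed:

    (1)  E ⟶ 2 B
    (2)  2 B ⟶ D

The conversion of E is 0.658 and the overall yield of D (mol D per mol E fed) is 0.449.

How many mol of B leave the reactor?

Conversion of E: E consumed = 1ξ₁ = 0.658 × 699 → ξ₁ = 459.9 mol.
Yield of D: 1ξ₂ / 699 = 0.449 → ξ₂ = 313.9 mol.
Outlet amounts (n = n₀ + Σ ν·ξ):
  E: 699 − 1(459.9) = 239.1
  B: 0 + 2(459.9) − 2(313.9) = 292.2
  D: 0 + 1(313.9) = 313.9

292 mol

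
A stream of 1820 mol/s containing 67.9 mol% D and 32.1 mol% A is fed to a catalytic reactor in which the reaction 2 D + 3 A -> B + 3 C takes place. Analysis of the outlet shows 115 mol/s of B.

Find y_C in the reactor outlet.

For B: n = n₀ + 1ξ → 115 = 0 + 1ξ, giving ξ = 115 mol/s.
Outlet amounts (n = n₀ + ν ξ):
  D: 1236 − 2(115) = 1006
  A: 584.2 − 3(115) = 239.2
  B: 0 + 1(115) = 115
  C: 0 + 3(115) = 345
Total out = 1705 mol/s; y_C = 345 / 1705 = 0.2023.

0.202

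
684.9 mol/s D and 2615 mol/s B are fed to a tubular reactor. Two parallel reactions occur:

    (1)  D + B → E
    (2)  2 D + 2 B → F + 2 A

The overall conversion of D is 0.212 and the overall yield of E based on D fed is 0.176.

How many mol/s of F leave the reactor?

12.3 mol/s

Yield of E: 1ξ₁ / 684.9 = 0.176 → ξ₁ = 120.5 mol/s.
Conversion of D: 1ξ₁ + 2ξ₂ = 0.212 × 684.9 = 145.2 → ξ₂ = 12.33 mol/s.
Outlet amounts (n = n₀ + Σ ν·ξ):
  D: 684.9 − 1(120.5) − 2(12.33) = 539.7
  B: 2615 − 1(120.5) − 2(12.33) = 2470
  E: 0 + 1(120.5) = 120.5
  F: 0 + 1(12.33) = 12.33
  A: 0 + 2(12.33) = 24.66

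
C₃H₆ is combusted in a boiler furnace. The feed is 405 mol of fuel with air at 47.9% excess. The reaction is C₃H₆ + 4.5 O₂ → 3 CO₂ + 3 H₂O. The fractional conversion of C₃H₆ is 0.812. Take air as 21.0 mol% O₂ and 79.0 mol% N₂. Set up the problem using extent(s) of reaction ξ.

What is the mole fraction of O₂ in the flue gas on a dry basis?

Stoichiometric O₂ = 4.5 × 405 = 1822 mol; O₂ fed = 1822 × 1.479 = 2695 mol.
N₂ fed = 2695 × 79/21 = 10140 mol.
Fuel reacted = 0.812 × 405 → ξ = 328.9 mol.
Outlet (n = n₀ + ν ξ):
  C₃H₆: 405 − 1(328.9) = 76.14
  O₂: 2695 − 4.5(328.9) = 1216
  N₂: 10140 (inert)
  CO₂: 0 + 3(328.9) = 986.6
  H₂O: 0 + 3(328.9) = 986.6
Dry total = 12420 mol; y_O₂ (dry) = 1216 / 12420 = 0.09789.

0.0979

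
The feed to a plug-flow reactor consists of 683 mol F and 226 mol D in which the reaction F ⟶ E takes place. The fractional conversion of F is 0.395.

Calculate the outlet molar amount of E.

270 mol

F reacted = 0.395 × 683 = 269.8 mol; ν_F = −1, so ξ = 269.8/1 = 269.8 mol.
Outlet amounts (n = n₀ + ν ξ):
  F: 683 − 1(269.8) = 413.2
  E: 0 + 1(269.8) = 269.8
  D: 226 (inert)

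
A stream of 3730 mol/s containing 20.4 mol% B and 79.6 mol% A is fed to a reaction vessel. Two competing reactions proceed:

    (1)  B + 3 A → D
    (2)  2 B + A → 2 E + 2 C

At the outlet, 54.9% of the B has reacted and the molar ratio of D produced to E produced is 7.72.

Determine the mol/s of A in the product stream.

1840 mol/s

Conversion of B: B consumed = 0.549 × 760.9 = 417.7 mol/s = 1ξ₁ + 2ξ₂.
Selectivity: 1ξ₁ / (2ξ₂) = 7.72 → ξ₁ = 15.44 ξ₂.
Substitute: (1·15.44 + 2) ξ₂ = 417.7 → ξ₂ = 23.95 mol/s, ξ₁ = 369.8 mol/s.
Outlet amounts (n = n₀ + Σ ν·ξ):
  B: 760.9 − 1(369.8) − 2(23.95) = 343.2
  A: 2969 − 3(369.8) − 1(23.95) = 1836
  D: 0 + 1(369.8) = 369.8
  E: 0 + 2(23.95) = 47.91
  C: 0 + 2(23.95) = 47.91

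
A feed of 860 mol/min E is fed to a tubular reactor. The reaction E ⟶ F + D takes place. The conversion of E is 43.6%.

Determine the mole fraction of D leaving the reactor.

0.304

E reacted = 0.436 × 860 = 375 mol/min; ν_E = −1, so ξ = 375/1 = 375 mol/min.
Outlet amounts (n = n₀ + ν ξ):
  E: 860 − 1(375) = 485
  F: 0 + 1(375) = 375
  D: 0 + 1(375) = 375
Total out = 1235 mol/min; y_D = 375 / 1235 = 0.3036.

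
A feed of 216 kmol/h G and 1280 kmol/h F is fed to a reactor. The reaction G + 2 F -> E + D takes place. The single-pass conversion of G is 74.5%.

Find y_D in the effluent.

0.121

G reacted = 0.745 × 216 = 160.9 kmol/h; ν_G = −1, so ξ = 160.9/1 = 160.9 kmol/h.
Outlet amounts (n = n₀ + ν ξ):
  G: 216 − 1(160.9) = 55.08
  F: 1280 − 2(160.9) = 958.2
  E: 0 + 1(160.9) = 160.9
  D: 0 + 1(160.9) = 160.9
Total out = 1335 kmol/h; y_D = 160.9 / 1335 = 0.1205.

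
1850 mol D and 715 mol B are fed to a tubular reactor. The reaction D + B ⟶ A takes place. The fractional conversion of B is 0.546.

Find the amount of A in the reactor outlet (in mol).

B reacted = 0.546 × 715 = 390.4 mol; ν_B = −1, so ξ = 390.4/1 = 390.4 mol.
Outlet amounts (n = n₀ + ν ξ):
  D: 1850 − 1(390.4) = 1460
  B: 715 − 1(390.4) = 324.6
  A: 0 + 1(390.4) = 390.4

390 mol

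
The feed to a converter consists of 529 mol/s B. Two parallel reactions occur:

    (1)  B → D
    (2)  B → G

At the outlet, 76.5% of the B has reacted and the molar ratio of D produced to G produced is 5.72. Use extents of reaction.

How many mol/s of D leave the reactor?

344 mol/s

Conversion of B: B consumed = 0.765 × 529 = 404.7 mol/s = 1ξ₁ + 1ξ₂.
Selectivity: 1ξ₁ / (1ξ₂) = 5.72 → ξ₁ = 5.72 ξ₂.
Substitute: (1·5.72 + 1) ξ₂ = 404.7 → ξ₂ = 60.22 mol/s, ξ₁ = 344.5 mol/s.
Outlet amounts (n = n₀ + Σ ν·ξ):
  B: 529 − 1(344.5) − 1(60.22) = 124.3
  D: 0 + 1(344.5) = 344.5
  G: 0 + 1(60.22) = 60.22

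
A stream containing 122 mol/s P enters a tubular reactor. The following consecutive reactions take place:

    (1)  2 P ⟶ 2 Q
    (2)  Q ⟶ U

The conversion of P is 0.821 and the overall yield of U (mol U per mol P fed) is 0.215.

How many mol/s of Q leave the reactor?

73.9 mol/s

Conversion of P: P consumed = 2ξ₁ = 0.821 × 122 → ξ₁ = 50.08 mol/s.
Yield of U: 1ξ₂ / 122 = 0.215 → ξ₂ = 26.23 mol/s.
Outlet amounts (n = n₀ + Σ ν·ξ):
  P: 122 − 2(50.08) = 21.84
  Q: 0 + 2(50.08) − 1(26.23) = 73.93
  U: 0 + 1(26.23) = 26.23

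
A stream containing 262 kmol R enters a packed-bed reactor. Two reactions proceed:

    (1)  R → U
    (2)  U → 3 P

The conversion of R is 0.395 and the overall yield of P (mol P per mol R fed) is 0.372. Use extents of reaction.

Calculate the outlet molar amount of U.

Conversion of R: R consumed = 1ξ₁ = 0.395 × 262 → ξ₁ = 103.5 kmol.
Yield of P: 3ξ₂ / 262 = 0.372 → ξ₂ = 32.49 kmol.
Outlet amounts (n = n₀ + Σ ν·ξ):
  R: 262 − 1(103.5) = 158.5
  U: 0 + 1(103.5) − 1(32.49) = 71
  P: 0 + 3(32.49) = 97.46

71 kmol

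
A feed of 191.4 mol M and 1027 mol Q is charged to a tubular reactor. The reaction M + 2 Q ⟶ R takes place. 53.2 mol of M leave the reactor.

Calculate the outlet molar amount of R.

For M: n = n₀ − 1ξ → 53.2 = 191.4 − 1ξ, giving ξ = 138.2 mol.
Outlet amounts (n = n₀ + ν ξ):
  M: 191.4 − 1(138.2) = 53.2
  Q: 1027 − 2(138.2) = 750.6
  R: 0 + 1(138.2) = 138.2

138 mol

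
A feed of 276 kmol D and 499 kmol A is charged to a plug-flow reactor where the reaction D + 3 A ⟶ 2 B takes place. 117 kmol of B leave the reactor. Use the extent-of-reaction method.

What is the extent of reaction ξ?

ξ = 58.5 kmol

For B: n = n₀ + 2ξ → 117 = 0 + 2ξ, giving ξ = 58.5 kmol.
Outlet amounts (n = n₀ + ν ξ):
  D: 276 − 1(58.5) = 217.5
  A: 499 − 3(58.5) = 323.5
  B: 0 + 2(58.5) = 117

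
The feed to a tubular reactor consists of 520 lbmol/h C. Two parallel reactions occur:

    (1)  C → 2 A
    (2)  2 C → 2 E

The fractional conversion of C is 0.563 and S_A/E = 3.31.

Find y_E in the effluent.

0.157

Conversion of C: C consumed = 0.563 × 520 = 292.8 lbmol/h = 1ξ₁ + 2ξ₂.
Selectivity: 2ξ₁ / (2ξ₂) = 3.31 → ξ₁ = 3.31 ξ₂.
Substitute: (1·3.31 + 2) ξ₂ = 292.8 → ξ₂ = 55.13 lbmol/h, ξ₁ = 182.5 lbmol/h.
Outlet amounts (n = n₀ + Σ ν·ξ):
  C: 520 − 1(182.5) − 2(55.13) = 227.2
  A: 0 + 2(182.5) = 365
  E: 0 + 2(55.13) = 110.3
Total out = 702.5 lbmol/h; y_E = 110.3 / 702.5 = 0.157.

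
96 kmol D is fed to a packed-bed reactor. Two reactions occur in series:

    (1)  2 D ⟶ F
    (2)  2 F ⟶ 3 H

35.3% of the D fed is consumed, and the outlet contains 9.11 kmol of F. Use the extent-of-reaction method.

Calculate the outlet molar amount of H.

11.8 kmol

Conversion of D: D consumed = 2ξ₁ = 0.353 × 96 → ξ₁ = 16.94 kmol.
F balance: n_F = 0 + 1ξ₁ − 2ξ₂ = 9.11 → ξ₂ = (1·16.94 − 9.11)/2 = 3.917 kmol.
Outlet amounts (n = n₀ + Σ ν·ξ):
  D: 96 − 2(16.94) = 62.11
  F: 0 + 1(16.94) − 2(3.917) = 9.11
  H: 0 + 3(3.917) = 11.75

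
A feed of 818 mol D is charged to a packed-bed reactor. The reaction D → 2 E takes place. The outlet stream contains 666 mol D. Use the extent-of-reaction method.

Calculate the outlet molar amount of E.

For D: n = n₀ − 1ξ → 666 = 818 − 1ξ, giving ξ = 152 mol.
Outlet amounts (n = n₀ + ν ξ):
  D: 818 − 1(152) = 666
  E: 0 + 2(152) = 304

304 mol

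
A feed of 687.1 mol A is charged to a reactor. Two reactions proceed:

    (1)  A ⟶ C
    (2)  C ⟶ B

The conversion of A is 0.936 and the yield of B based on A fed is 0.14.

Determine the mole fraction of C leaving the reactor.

0.796

Conversion of A: A consumed = 1ξ₁ = 0.936 × 687.1 → ξ₁ = 643.1 mol.
Yield of B: 1ξ₂ / 687.1 = 0.14 → ξ₂ = 96.19 mol.
Outlet amounts (n = n₀ + Σ ν·ξ):
  A: 687.1 − 1(643.1) = 43.97
  C: 0 + 1(643.1) − 1(96.19) = 546.9
  B: 0 + 1(96.19) = 96.19
Total out = 687.1 mol; y_C = 546.9 / 687.1 = 0.796.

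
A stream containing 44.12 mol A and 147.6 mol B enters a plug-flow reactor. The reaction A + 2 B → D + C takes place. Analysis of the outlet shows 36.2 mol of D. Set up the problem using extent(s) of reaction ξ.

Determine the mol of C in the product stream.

For D: n = n₀ + 1ξ → 36.2 = 0 + 1ξ, giving ξ = 36.2 mol.
Outlet amounts (n = n₀ + ν ξ):
  A: 44.12 − 1(36.2) = 7.92
  B: 147.6 − 2(36.2) = 75.2
  D: 0 + 1(36.2) = 36.2
  C: 0 + 1(36.2) = 36.2

36.2 mol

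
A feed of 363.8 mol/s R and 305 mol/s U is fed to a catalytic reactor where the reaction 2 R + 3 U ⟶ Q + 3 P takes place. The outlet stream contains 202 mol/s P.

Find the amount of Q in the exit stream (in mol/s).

For P: n = n₀ + 3ξ → 202 = 0 + 3ξ, giving ξ = 67.33 mol/s.
Outlet amounts (n = n₀ + ν ξ):
  R: 363.8 − 2(67.33) = 229.1
  U: 305 − 3(67.33) = 103
  Q: 0 + 1(67.33) = 67.33
  P: 0 + 3(67.33) = 202

67.3 mol/s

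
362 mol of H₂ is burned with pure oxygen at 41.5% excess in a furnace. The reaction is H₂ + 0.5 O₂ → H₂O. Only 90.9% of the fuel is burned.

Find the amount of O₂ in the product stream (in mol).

Stoichiometric O₂ = 0.5 × 362 = 181 mol; O₂ fed = 181 × 1.415 = 256.1 mol.
Fuel reacted = 0.909 × 362 → ξ = 329.1 mol.
Outlet (n = n₀ + ν ξ):
  H₂: 362 − 1(329.1) = 32.94
  O₂: 256.1 − 0.5(329.1) = 91.59
  H₂O: 0 + 1(329.1) = 329.1

91.6 mol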